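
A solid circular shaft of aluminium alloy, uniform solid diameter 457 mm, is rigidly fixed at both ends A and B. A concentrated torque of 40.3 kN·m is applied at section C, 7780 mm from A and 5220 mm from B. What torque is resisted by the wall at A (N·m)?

16200 N·m

With uniform GJ and both ends fixed, compatibility θ_AC = θ_CB gives T_A·a = T_B·b, together with T_A + T_B = T₀.
T_A = T₀·b/(a+b) = 40300·5220/13000 = 16180 N·m; T_B = 24120 N·m.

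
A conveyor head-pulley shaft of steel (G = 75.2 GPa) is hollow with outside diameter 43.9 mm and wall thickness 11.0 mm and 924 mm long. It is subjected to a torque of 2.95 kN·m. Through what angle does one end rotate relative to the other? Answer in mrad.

J = π(d_o⁴ − d_i⁴)/32 = π(0.0439⁴ − 0.0219⁴)/32 = 3.421×10^-7 m⁴.
θ = T·L/(G·J) = 2950 × 0.924 / (75.2×10⁹ × 3.421×10^-7) = 0.1060 rad.

106 mrad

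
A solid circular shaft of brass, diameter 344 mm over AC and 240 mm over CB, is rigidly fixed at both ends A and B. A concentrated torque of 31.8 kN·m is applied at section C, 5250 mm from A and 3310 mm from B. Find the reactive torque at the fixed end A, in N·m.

23100 N·m

Compatibility: T_A·a/J_AC = T_B·b/J_CB with T_A + T_B = T₀.
J_AC = 1.37×10^-3 m⁴, J_CB = 3.26×10^-4 m⁴, so T_A = T₀·(J_AC/a)/((J_AC/a)+(J_CB/b)) = 23110 N·m, T_B = 8686 N·m.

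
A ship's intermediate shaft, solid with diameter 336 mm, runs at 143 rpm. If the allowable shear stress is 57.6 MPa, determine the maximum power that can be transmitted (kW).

6420 kW

J = πd⁴/32 = π(0.336)⁴/32 = 1.251×10^-3 m⁴.
T_max = τ_allow·J/r = 5.76×10^7 × 1.251×10^-3 / 0.168 = 429000 N·m.
ω = 2π·143/60 = 14.97 rad/s, so P_max = T_max·ω = 6.424×10^6 W.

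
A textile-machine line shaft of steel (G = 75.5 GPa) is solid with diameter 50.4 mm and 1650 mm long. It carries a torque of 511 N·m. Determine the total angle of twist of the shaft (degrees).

1.01°

J = πd⁴/32 = π(0.0504)⁴/32 = 6.335×10^-7 m⁴.
θ = T·L/(G·J) = 511.0 × 1.65 / (75.5×10⁹ × 6.335×10^-7) = 0.01763 rad.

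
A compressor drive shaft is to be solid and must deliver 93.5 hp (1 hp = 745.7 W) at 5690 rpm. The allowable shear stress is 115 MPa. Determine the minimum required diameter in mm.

17.3 mm

ω = 2π·5690/60 = 595.9 rad/s, so T = P/ω = 93.5×745.7 / 595.9 = 117.0 N·m.
For a solid shaft τ_max = 16T/(πd³), so d = (16T/(π τ_allow))^(1/3) = (16·117.0/(π·1.15×10^8))^(1/3) = 0.01730 m.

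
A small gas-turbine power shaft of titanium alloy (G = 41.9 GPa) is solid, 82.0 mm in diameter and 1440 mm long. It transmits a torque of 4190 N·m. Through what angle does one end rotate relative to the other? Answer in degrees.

J = πd⁴/32 = π(0.0820)⁴/32 = 4.439×10^-6 m⁴.
θ = T·L/(G·J) = 4190 × 1.44 / (41.9×10⁹ × 4.439×10^-6) = 0.03244 rad.

1.86°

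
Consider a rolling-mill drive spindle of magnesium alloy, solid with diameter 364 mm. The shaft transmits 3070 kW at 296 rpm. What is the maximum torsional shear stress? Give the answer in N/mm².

10.5 N/mm²

ω = 2π·296/60 = 31.00 rad/s, so T = P/ω = 3070×10³ / 31.00 = 99040 N·m.
J = πd⁴/32 = π(0.364)⁴/32 = 1.723×10^-3 m⁴.
τ_max = T·r/J = 99040 × 0.182 / 1.723×10^-3 = 1.046×10^7 Pa.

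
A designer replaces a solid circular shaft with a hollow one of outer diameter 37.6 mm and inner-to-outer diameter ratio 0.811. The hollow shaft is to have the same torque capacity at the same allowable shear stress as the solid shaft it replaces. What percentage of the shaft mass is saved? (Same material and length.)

Equal τ_max and T ⇒ the solid shaft needs d_s³ = d_o³(1−k⁴), so d_s = 37.6·(1−0.811⁴)^(1/3) = 31.13 mm.
Area ratio A_h/A_s = d_o²(1−k²)/d_s² = (1−k²)/(1−k⁴)^(2/3) = 0.4994.
Mass saving = 1 − 0.4994 = 50.1 %.

50.1 %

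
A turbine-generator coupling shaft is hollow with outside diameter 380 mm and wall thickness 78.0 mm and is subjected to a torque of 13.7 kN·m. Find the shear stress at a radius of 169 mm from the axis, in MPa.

J = π(d_o⁴ − d_i⁴)/32 = π(0.380⁴ − 0.224⁴)/32 = 1.800×10^-3 m⁴.
Shear stress varies linearly with radius: τ = T·r/J = 13700 × 0.169 / 1.800×10^-3 = 1.286×10^6 Pa.

1.29 MPa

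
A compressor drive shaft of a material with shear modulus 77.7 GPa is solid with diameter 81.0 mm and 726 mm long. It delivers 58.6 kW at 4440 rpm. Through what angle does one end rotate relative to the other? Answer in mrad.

0.279 mrad

ω = 2π·4440/60 = 465.0 rad/s, so T = P/ω = 58.6×10³ / 465.0 = 126.0 N·m.
J = πd⁴/32 = π(0.0810)⁴/32 = 4.226×10^-6 m⁴.
θ = T·L/(G·J) = 126.0 × 0.726 / (77.7×10⁹ × 4.226×10^-6) = 2.787×10^-4 rad.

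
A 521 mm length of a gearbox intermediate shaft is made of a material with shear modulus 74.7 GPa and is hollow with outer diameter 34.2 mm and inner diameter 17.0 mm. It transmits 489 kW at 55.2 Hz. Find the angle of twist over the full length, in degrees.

4.47°

ω = 2π·55.2 = 346.8 rad/s, so T = P/ω = 489×10³ / 346.8 = 1410 N·m.
J = π(d_o⁴ − d_i⁴)/32 = π(0.0342⁴ − 0.0170⁴)/32 = 1.261×10^-7 m⁴.
θ = T·L/(G·J) = 1410 × 0.521 / (74.7×10⁹ × 1.261×10^-7) = 0.07798 rad.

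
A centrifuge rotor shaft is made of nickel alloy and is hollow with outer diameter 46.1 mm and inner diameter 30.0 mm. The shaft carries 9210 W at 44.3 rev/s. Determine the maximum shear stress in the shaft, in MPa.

2.10 MPa

ω = 2π·44.3 = 278.3 rad/s, so T = P/ω = 9210 / 278.3 = 33.09 N·m.
J = π(d_o⁴ − d_i⁴)/32 = π(0.0461⁴ − 0.0300⁴)/32 = 3.639×10^-7 m⁴.
τ_max = T·r/J = 33.09 × 0.0231 / 3.639×10^-7 = 2.096×10^6 Pa.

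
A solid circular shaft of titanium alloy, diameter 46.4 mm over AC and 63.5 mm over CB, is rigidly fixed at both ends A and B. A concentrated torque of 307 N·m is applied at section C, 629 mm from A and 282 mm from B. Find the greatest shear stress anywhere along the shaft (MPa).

5.41 MPa

Compatibility: T_A·a/J_AC = T_B·b/J_CB with T_A + T_B = T₀.
J_AC = 4.55×10^-7 m⁴, J_CB = 1.60×10^-6 m⁴, so T_A = T₀·(J_AC/a)/((J_AC/a)+(J_CB/b)) = 34.79 N·m, T_B = 272.2 N·m.
τ in each portion: τ_AC = 1.77×10^6 Pa, τ_CB = 5.41×10^6 Pa; maximum is in CB.
τ_max = T_CB·r/J = 272.2·0.0318/1.60×10^-6 = 5.414×10^6 Pa.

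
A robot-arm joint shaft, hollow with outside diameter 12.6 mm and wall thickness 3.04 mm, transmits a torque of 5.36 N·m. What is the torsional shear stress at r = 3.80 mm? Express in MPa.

8.87 MPa

J = π(d_o⁴ − d_i⁴)/32 = π(0.0126⁴ − 0.00652⁴)/32 = 2.297×10^-9 m⁴.
Shear stress varies linearly with radius: τ = T·r/J = 5.360 × 0.00380 / 2.297×10^-9 = 8.867×10^6 Pa.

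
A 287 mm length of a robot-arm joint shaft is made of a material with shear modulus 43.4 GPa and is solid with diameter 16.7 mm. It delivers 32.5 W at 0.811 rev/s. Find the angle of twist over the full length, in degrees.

ω = 2π·0.811 = 5.096 rad/s, so T = P/ω = 32.5 / 5.096 = 6.378 N·m.
J = πd⁴/32 = π(0.0167)⁴/32 = 7.636×10^-9 m⁴.
θ = T·L/(G·J) = 6.378 × 0.287 / (43.4×10⁹ × 7.636×10^-9) = 5.523×10^-3 rad.

0.316°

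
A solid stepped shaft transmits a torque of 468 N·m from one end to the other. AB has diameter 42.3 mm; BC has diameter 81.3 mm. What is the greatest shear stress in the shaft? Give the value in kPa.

Under the same torque, τ_max = 16T/(πd³) is largest where d is smallest — segment AB (d = 42.3 mm).
τ_max = 16·468.0/(π·(0.0423)³) = 3.149×10^7 Pa.

31500 kPa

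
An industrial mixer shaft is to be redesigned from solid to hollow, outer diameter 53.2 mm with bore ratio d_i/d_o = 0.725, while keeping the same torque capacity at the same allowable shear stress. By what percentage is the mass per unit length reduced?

Equal τ_max and T ⇒ the solid shaft needs d_s³ = d_o³(1−k⁴), so d_s = 53.2·(1−0.725⁴)^(1/3) = 47.76 mm.
Area ratio A_h/A_s = d_o²(1−k²)/d_s² = (1−k²)/(1−k⁴)^(2/3) = 0.5885.
Mass saving = 1 − 0.5885 = 41.2 %.

41.2 %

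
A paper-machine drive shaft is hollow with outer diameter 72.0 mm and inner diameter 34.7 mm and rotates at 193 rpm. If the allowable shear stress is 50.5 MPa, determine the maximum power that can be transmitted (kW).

J = π(d_o⁴ − d_i⁴)/32 = π(0.0720⁴ − 0.0347⁴)/32 = 2.496×10^-6 m⁴.
T_max = τ_allow·J/r = 5.05×10^7 × 2.496×10^-6 / 0.0360 = 3501 N·m.
ω = 2π·193/60 = 20.21 rad/s, so P_max = T_max·ω = 7.077×10^4 W.

70.8 kW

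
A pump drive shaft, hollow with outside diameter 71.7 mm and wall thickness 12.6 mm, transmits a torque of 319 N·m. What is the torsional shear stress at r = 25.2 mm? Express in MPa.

J = π(d_o⁴ − d_i⁴)/32 = π(0.0717⁴ − 0.0465⁴)/32 = 2.136×10^-6 m⁴.
Shear stress varies linearly with radius: τ = T·r/J = 319.0 × 0.0252 / 2.136×10^-6 = 3.764×10^6 Pa.

3.76 MPa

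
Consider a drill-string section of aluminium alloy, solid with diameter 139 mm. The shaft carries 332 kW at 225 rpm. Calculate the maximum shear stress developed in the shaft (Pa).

2.67e7 Pa

ω = 2π·225/60 = 23.56 rad/s, so T = P/ω = 332×10³ / 23.56 = 14090 N·m.
J = πd⁴/32 = π(0.139)⁴/32 = 3.665×10^-5 m⁴.
τ_max = T·r/J = 14090 × 0.0695 / 3.665×10^-5 = 2.672×10^7 Pa.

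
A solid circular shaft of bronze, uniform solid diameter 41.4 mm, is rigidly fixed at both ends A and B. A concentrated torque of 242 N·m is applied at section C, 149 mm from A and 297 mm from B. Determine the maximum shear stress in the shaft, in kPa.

With uniform GJ and both ends fixed, compatibility θ_AC = θ_CB gives T_A·a = T_B·b, together with T_A + T_B = T₀.
T_A = T₀·b/(a+b) = 242.0·297/446.0 = 161.2 N·m; T_B = 80.85 N·m.
τ in each portion: τ_AC = 1.16×10^7 Pa, τ_CB = 5.80×10^6 Pa; maximum is in AC.
τ_max = T_AC·r/J = 161.2·0.0207/2.88×10^-7 = 1.157×10^7 Pa.

11600 kPa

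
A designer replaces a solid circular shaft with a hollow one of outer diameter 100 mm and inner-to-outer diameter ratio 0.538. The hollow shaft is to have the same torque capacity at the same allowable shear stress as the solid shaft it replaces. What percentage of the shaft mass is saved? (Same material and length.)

24.7 %

Equal τ_max and T ⇒ the solid shaft needs d_s³ = d_o³(1−k⁴), so d_s = 100·(1−0.538⁴)^(1/3) = 97.13 mm.
Area ratio A_h/A_s = d_o²(1−k²)/d_s² = (1−k²)/(1−k⁴)^(2/3) = 0.7532.
Mass saving = 1 − 0.7532 = 24.7 %.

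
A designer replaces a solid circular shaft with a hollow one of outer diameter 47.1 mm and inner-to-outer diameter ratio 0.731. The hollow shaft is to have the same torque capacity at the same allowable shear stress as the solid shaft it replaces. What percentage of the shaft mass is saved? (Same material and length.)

Equal τ_max and T ⇒ the solid shaft needs d_s³ = d_o³(1−k⁴), so d_s = 47.1·(1−0.731⁴)^(1/3) = 42.11 mm.
Area ratio A_h/A_s = d_o²(1−k²)/d_s² = (1−k²)/(1−k⁴)^(2/3) = 0.5826.
Mass saving = 1 − 0.5826 = 41.7 %.

41.7 %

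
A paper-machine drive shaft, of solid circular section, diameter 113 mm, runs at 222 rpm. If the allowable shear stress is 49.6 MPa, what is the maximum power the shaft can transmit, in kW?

327 kW

J = πd⁴/32 = π(0.113)⁴/32 = 1.601×10^-5 m⁴.
T_max = τ_allow·J/r = 4.96×10^7 × 1.601×10^-5 / 0.0565 = 14050 N·m.
ω = 2π·222/60 = 23.25 rad/s, so P_max = T_max·ω = 3.267×10^5 W.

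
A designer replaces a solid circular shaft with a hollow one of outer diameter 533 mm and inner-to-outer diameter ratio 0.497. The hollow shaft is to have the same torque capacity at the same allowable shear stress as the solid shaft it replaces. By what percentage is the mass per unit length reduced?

21.5 %

Equal τ_max and T ⇒ the solid shaft needs d_s³ = d_o³(1−k⁴), so d_s = 533·(1−0.497⁴)^(1/3) = 521.9 mm.
Area ratio A_h/A_s = d_o²(1−k²)/d_s² = (1−k²)/(1−k⁴)^(2/3) = 0.7853.
Mass saving = 1 − 0.7853 = 21.5 %.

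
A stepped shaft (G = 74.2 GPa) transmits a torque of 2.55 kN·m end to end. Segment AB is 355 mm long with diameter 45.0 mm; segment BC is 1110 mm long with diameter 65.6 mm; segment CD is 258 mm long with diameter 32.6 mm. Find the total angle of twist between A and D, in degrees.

7.52°

J_AB = π(0.0450)⁴/32 = 4.03×10^-7 m⁴; J_BC = π(0.0656)⁴/32 = 1.82×10^-6 m⁴; J_CD = π(0.0326)⁴/32 = 1.11×10^-7 m⁴.
θ = (T/G)·Σ L_i/J_i = (2550/74.2×10⁹)·(0.355/4.03×10^-7 + 1.11/1.82×10^-6 + 0.258/1.11×10^-7) = 0.1312 rad.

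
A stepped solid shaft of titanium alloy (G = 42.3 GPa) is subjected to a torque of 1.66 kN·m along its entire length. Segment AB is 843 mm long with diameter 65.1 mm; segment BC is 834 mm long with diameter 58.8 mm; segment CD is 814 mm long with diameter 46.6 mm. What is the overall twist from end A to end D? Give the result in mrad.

J_AB = π(0.0651)⁴/32 = 1.76×10^-6 m⁴; J_BC = π(0.0588)⁴/32 = 1.17×10^-6 m⁴; J_CD = π(0.0466)⁴/32 = 4.63×10^-7 m⁴.
θ = (T/G)·Σ L_i/J_i = (1660/42.3×10⁹)·(0.843/1.76×10^-6 + 0.834/1.17×10^-6 + 0.814/4.63×10^-7) = 0.1157 rad.

116 mrad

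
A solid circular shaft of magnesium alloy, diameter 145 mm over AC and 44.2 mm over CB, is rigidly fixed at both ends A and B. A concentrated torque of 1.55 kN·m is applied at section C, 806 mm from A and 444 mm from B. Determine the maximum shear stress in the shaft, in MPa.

2.55 MPa

Compatibility: T_A·a/J_AC = T_B·b/J_CB with T_A + T_B = T₀.
J_AC = 4.34×10^-5 m⁴, J_CB = 3.75×10^-7 m⁴, so T_A = T₀·(J_AC/a)/((J_AC/a)+(J_CB/b)) = 1526 N·m, T_B = 23.92 N·m.
τ in each portion: τ_AC = 2.55×10^6 Pa, τ_CB = 1.41×10^6 Pa; maximum is in AC.
τ_max = T_AC·r/J = 1526·0.0725/4.34×10^-5 = 2.549×10^6 Pa.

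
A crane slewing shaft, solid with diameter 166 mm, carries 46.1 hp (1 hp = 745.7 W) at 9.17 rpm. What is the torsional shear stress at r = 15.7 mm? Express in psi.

1090 psi

ω = 2π·9.17/60 = 0.9603 rad/s, so T = P/ω = 46.1×745.7 / 0.9603 = 35800 N·m.
J = πd⁴/32 = π(0.166)⁴/32 = 7.455×10^-5 m⁴.
Shear stress varies linearly with radius: τ = T·r/J = 35800 × 0.0157 / 7.455×10^-5 = 7.539×10^6 Pa.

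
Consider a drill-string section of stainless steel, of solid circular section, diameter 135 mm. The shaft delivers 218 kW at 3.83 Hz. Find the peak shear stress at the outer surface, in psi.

2720 psi

ω = 2π·3.83 = 24.06 rad/s, so T = P/ω = 218×10³ / 24.06 = 9059 N·m.
J = πd⁴/32 = π(0.135)⁴/32 = 3.261×10^-5 m⁴.
τ_max = T·r/J = 9059 × 0.0675 / 3.261×10^-5 = 1.875×10^7 Pa.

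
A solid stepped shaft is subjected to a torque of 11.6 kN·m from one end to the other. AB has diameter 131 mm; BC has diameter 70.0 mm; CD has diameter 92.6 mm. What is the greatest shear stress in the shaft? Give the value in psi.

25000 psi

Under the same torque, τ_max = 16T/(πd³) is largest where d is smallest — segment BC (d = 70.0 mm).
τ_max = 16·11600/(π·(0.0700)³) = 1.722×10^8 Pa.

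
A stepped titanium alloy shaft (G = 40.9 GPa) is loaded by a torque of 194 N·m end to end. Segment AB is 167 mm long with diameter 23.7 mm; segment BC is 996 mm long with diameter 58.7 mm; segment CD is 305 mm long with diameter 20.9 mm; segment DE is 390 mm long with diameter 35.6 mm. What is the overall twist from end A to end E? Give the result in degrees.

J_AB = π(0.0237)⁴/32 = 3.10×10^-8 m⁴; J_BC = π(0.0587)⁴/32 = 1.17×10^-6 m⁴; J_CD = π(0.0209)⁴/32 = 1.87×10^-8 m⁴; J_DE = π(0.0356)⁴/32 = 1.58×10^-7 m⁴.
θ = (T/G)·Σ L_i/J_i = (194.0/40.9×10⁹)·(0.167/3.10×10^-8 + 0.996/1.17×10^-6 + 0.305/1.87×10^-8 + 0.390/1.58×10^-7) = 0.1186 rad.

6.79°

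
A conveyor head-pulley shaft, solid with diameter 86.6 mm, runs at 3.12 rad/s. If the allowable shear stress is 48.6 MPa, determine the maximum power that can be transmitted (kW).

J = πd⁴/32 = π(0.0866)⁴/32 = 5.522×10^-6 m⁴.
T_max = τ_allow·J/r = 4.86×10^7 × 5.522×10^-6 / 0.0433 = 6198 N·m.
ω = 3.12 rad/s, so P_max = T_max·ω = 1.934×10^4 W.

19.3 kW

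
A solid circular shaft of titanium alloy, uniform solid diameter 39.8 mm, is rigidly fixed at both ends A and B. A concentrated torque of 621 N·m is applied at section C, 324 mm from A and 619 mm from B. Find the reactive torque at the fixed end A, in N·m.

With uniform GJ and both ends fixed, compatibility θ_AC = θ_CB gives T_A·a = T_B·b, together with T_A + T_B = T₀.
T_A = T₀·b/(a+b) = 621.0·619/943.0 = 407.6 N·m; T_B = 213.4 N·m.

408 N·m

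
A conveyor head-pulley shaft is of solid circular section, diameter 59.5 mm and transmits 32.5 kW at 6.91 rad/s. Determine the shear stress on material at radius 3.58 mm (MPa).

ω = 6.91 rad/s, so T = P/ω = 32.5×10³ / 6.910 = 4703 N·m.
J = πd⁴/32 = π(0.0595)⁴/32 = 1.230×10^-6 m⁴.
Shear stress varies linearly with radius: τ = T·r/J = 4703 × 0.00358 / 1.230×10^-6 = 1.368×10^7 Pa.

13.7 MPa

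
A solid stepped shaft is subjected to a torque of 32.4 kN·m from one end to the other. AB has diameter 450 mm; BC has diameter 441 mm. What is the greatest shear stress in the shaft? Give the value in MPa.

1.92 MPa

Under the same torque, τ_max = 16T/(πd³) is largest where d is smallest — segment BC (d = 441 mm).
τ_max = 16·32400/(π·(0.441)³) = 1.924×10^6 Pa.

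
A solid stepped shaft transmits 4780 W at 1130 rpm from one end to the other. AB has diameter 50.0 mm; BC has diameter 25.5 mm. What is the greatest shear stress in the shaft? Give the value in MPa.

12.4 MPa

ω = 2π·1130/60 = 118.3 rad/s, so T = P/ω = 4780 / 118.3 = 40.39 N·m.
Under the same torque, τ_max = 16T/(πd³) is largest where d is smallest — segment BC (d = 25.5 mm).
τ_max = 16·40.39/(π·(0.0255)³) = 1.241×10^7 Pa.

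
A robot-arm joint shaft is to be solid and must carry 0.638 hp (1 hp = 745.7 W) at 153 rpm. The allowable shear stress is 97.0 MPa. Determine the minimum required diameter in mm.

ω = 2π·153/60 = 16.02 rad/s, so T = P/ω = 0.638×745.7 / 16.02 = 29.69 N·m.
For a solid shaft τ_max = 16T/(πd³), so d = (16T/(π τ_allow))^(1/3) = (16·29.69/(π·9.70×10^7))^(1/3) = 0.01160 m.

11.6 mm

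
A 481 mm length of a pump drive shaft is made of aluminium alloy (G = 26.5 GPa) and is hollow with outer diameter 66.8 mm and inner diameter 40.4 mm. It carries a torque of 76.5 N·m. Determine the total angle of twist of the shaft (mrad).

J = π(d_o⁴ − d_i⁴)/32 = π(0.0668⁴ − 0.0404⁴)/32 = 1.693×10^-6 m⁴.
θ = T·L/(G·J) = 76.50 × 0.481 / (26.5×10⁹ × 1.693×10^-6) = 8.200×10^-4 rad.

0.820 mrad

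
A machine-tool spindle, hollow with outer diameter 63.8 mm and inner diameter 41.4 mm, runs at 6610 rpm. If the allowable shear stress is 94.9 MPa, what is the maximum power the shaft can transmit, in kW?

2760 kW

J = π(d_o⁴ − d_i⁴)/32 = π(0.0638⁴ − 0.0414⁴)/32 = 1.338×10^-6 m⁴.
T_max = τ_allow·J/r = 9.49×10^7 × 1.338×10^-6 / 0.0319 = 3981 N·m.
ω = 2π·6610/60 = 692.2 rad/s, so P_max = T_max·ω = 2.756×10^6 W.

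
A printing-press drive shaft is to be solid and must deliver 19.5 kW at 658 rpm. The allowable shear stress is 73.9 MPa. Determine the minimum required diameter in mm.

26.9 mm

ω = 2π·658/60 = 68.91 rad/s, so T = P/ω = 19.5×10³ / 68.91 = 283.0 N·m.
For a solid shaft τ_max = 16T/(πd³), so d = (16T/(π τ_allow))^(1/3) = (16·283.0/(π·7.39×10^7))^(1/3) = 0.02692 m.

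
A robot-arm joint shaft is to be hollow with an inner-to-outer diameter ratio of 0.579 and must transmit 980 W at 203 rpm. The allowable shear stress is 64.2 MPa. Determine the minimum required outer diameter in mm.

16.0 mm

ω = 2π·203/60 = 21.26 rad/s, so T = P/ω = 980 / 21.26 = 46.10 N·m.
For a hollow shaft with d_i/d_o = 0.579: τ_max = 16T/(π d_o³ (1−k⁴)), so d_o = [16T/(π τ_allow (1−k⁴))]^(1/3) = [16·46.10/(π·6.42×10^7·0.8876)]^(1/3) = 0.01603 m.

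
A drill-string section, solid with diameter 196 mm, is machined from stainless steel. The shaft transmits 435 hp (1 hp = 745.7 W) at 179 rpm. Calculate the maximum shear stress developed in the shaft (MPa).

11.7 MPa

ω = 2π·179/60 = 18.74 rad/s, so T = P/ω = 435×745.7 / 18.74 = 17310 N·m.
J = πd⁴/32 = π(0.196)⁴/32 = 1.449×10^-4 m⁴.
τ_max = T·r/J = 17310 × 0.0980 / 1.449×10^-4 = 1.171×10^7 Pa.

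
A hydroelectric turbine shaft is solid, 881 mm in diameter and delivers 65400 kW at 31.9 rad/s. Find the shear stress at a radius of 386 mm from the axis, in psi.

1940 psi

ω = 31.9 rad/s, so T = P/ω = 65400×10³ / 31.90 = 2.050e6 N·m.
J = πd⁴/32 = π(0.881)⁴/32 = 0.05914 m⁴.
Shear stress varies linearly with radius: τ = T·r/J = 2.050e6 × 0.386 / 0.05914 = 1.338×10^7 Pa.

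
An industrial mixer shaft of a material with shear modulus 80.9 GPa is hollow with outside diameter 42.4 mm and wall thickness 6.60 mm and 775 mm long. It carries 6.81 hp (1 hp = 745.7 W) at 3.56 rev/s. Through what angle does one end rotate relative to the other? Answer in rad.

ω = 2π·3.56 = 22.37 rad/s, so T = P/ω = 6.81×745.7 / 22.37 = 227.0 N·m.
J = π(d_o⁴ − d_i⁴)/32 = π(0.0424⁴ − 0.0292⁴)/32 = 2.459×10^-7 m⁴.
θ = T·L/(G·J) = 227.0 × 0.775 / (80.9×10⁹ × 2.459×10^-7) = 8.844×10^-3 rad.

0.00884 rad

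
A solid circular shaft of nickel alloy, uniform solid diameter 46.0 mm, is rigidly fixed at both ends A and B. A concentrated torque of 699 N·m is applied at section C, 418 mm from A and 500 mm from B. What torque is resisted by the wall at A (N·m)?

381 N·m

With uniform GJ and both ends fixed, compatibility θ_AC = θ_CB gives T_A·a = T_B·b, together with T_A + T_B = T₀.
T_A = T₀·b/(a+b) = 699.0·500/918.0 = 380.7 N·m; T_B = 318.3 N·m.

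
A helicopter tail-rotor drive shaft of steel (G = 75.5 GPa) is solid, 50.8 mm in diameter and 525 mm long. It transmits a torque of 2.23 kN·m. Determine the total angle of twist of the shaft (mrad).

J = πd⁴/32 = π(0.0508)⁴/32 = 6.538×10^-7 m⁴.
θ = T·L/(G·J) = 2230 × 0.525 / (75.5×10⁹ × 6.538×10^-7) = 0.02372 rad.

23.7 mrad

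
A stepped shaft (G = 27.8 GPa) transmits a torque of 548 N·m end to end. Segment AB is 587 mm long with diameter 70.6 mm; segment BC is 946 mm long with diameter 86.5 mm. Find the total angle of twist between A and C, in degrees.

0.466°

J_AB = π(0.0706)⁴/32 = 2.44×10^-6 m⁴; J_BC = π(0.0865)⁴/32 = 5.50×10^-6 m⁴.
θ = (T/G)·Σ L_i/J_i = (548.0/27.8×10⁹)·(0.587/2.44×10^-6 + 0.946/5.50×10^-6) = 8.137×10^-3 rad.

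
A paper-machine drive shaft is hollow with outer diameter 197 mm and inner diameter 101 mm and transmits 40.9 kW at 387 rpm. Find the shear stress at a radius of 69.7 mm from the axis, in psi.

74.1 psi

ω = 2π·387/60 = 40.53 rad/s, so T = P/ω = 40.9×10³ / 40.53 = 1009 N·m.
J = π(d_o⁴ − d_i⁴)/32 = π(0.197⁴ − 0.101⁴)/32 = 1.376×10^-4 m⁴.
Shear stress varies linearly with radius: τ = T·r/J = 1009 × 0.0697 / 1.376×10^-4 = 5.110×10^5 Pa.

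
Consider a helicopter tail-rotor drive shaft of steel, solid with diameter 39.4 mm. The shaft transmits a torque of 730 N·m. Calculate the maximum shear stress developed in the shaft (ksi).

J = πd⁴/32 = π(0.0394)⁴/32 = 2.366×10^-7 m⁴.
τ_max = T·r/J = 730.0 × 0.0197 / 2.366×10^-7 = 6.079×10^7 Pa.

8.82 ksi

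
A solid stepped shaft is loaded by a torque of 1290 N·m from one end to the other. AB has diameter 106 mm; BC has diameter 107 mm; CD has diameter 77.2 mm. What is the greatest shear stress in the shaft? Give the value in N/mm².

14.3 N/mm²

Under the same torque, τ_max = 16T/(πd³) is largest where d is smallest — segment CD (d = 77.2 mm).
τ_max = 16·1290/(π·(0.0772)³) = 1.428×10^7 Pa.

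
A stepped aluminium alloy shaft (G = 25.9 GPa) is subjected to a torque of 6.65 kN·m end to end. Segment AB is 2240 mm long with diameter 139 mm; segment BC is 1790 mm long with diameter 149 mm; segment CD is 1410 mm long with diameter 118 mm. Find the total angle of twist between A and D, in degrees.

2.53°

J_AB = π(0.139)⁴/32 = 3.66×10^-5 m⁴; J_BC = π(0.149)⁴/32 = 4.84×10^-5 m⁴; J_CD = π(0.118)⁴/32 = 1.90×10^-5 m⁴.
θ = (T/G)·Σ L_i/J_i = (6650/25.9×10⁹)·(2.24/3.66×10^-5 + 1.79/4.84×10^-5 + 1.41/1.90×10^-5) = 0.04421 rad.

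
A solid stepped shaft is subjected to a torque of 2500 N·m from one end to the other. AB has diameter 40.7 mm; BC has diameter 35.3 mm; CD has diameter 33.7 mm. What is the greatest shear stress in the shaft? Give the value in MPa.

Under the same torque, τ_max = 16T/(πd³) is largest where d is smallest — segment CD (d = 33.7 mm).
τ_max = 16·2500/(π·(0.0337)³) = 3.327×10^8 Pa.

333 MPa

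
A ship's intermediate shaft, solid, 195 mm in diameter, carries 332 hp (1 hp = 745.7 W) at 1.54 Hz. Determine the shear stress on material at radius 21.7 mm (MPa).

ω = 2π·1.54 = 9.676 rad/s, so T = P/ω = 332×745.7 / 9.676 = 25590 N·m.
J = πd⁴/32 = π(0.195)⁴/32 = 1.420×10^-4 m⁴.
Shear stress varies linearly with radius: τ = T·r/J = 25590 × 0.0217 / 1.420×10^-4 = 3.911×10^6 Pa.

3.91 MPa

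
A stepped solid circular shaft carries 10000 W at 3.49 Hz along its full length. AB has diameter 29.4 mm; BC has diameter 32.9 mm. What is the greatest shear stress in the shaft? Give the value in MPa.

ω = 2π·3.49 = 21.93 rad/s, so T = P/ω = 10000 / 21.93 = 456.0 N·m.
Under the same torque, τ_max = 16T/(πd³) is largest where d is smallest — segment AB (d = 29.4 mm).
τ_max = 16·456.0/(π·(0.0294)³) = 9.140×10^7 Pa.

91.4 MPa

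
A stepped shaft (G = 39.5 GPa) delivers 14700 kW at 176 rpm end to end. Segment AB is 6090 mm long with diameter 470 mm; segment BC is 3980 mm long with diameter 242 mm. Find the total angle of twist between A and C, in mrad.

264 mrad

ω = 2π·176/60 = 18.43 rad/s, so T = P/ω = 14700×10³ / 18.43 = 797600 N·m.
J_AB = π(0.470)⁴/32 = 4.79×10^-3 m⁴; J_BC = π(0.242)⁴/32 = 3.37×10^-4 m⁴.
θ = (T/G)·Σ L_i/J_i = (797600/39.5×10⁹)·(6.09/4.79×10^-3 + 3.98/3.37×10^-4) = 0.2643 rad.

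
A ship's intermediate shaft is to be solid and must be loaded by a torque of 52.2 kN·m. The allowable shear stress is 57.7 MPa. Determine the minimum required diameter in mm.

For a solid shaft τ_max = 16T/(πd³), so d = (16T/(π τ_allow))^(1/3) = (16·52200/(π·5.77×10^7))^(1/3) = 0.1664 m.

166 mm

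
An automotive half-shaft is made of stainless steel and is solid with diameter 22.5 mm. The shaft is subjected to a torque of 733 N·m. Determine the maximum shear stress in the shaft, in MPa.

J = πd⁴/32 = π(0.0225)⁴/32 = 2.516×10^-8 m⁴.
τ_max = T·r/J = 733.0 × 0.0112 / 2.516×10^-8 = 3.277×10^8 Pa.

328 MPa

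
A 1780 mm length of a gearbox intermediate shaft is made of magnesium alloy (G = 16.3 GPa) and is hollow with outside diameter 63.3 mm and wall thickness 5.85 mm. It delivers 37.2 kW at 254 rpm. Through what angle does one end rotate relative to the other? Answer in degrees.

9.94°

ω = 2π·254/60 = 26.60 rad/s, so T = P/ω = 37.2×10³ / 26.60 = 1399 N·m.
J = π(d_o⁴ − d_i⁴)/32 = π(0.0633⁴ − 0.0516⁴)/32 = 8.802×10^-7 m⁴.
θ = T·L/(G·J) = 1399 × 1.78 / (16.3×10⁹ × 8.802×10^-7) = 0.1735 rad.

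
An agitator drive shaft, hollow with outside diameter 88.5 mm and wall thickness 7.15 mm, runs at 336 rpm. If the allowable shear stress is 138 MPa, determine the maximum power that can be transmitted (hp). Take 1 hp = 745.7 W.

448 hp

J = π(d_o⁴ − d_i⁴)/32 = π(0.0885⁴ − 0.0742⁴)/32 = 3.047×10^-6 m⁴.
T_max = τ_allow·J/r = 1.38×10^8 × 3.047×10^-6 / 0.0442 = 9501 N·m.
ω = 2π·336/60 = 35.19 rad/s, so P_max = T_max·ω = 3.343×10^5 W.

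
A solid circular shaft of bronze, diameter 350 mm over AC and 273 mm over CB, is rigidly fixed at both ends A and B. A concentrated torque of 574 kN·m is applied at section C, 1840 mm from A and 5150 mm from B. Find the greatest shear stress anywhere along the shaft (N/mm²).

Compatibility: T_A·a/J_AC = T_B·b/J_CB with T_A + T_B = T₀.
J_AC = 1.47×10^-3 m⁴, J_CB = 5.45×10^-4 m⁴, so T_A = T₀·(J_AC/a)/((J_AC/a)+(J_CB/b)) = 507000 N·m, T_B = 67040 N·m.
τ in each portion: τ_AC = 6.02×10^7 Pa, τ_CB = 1.68×10^7 Pa; maximum is in AC.
τ_max = T_AC·r/J = 507000·0.175/1.47×10^-3 = 6.022×10^7 Pa.

60.2 N/mm²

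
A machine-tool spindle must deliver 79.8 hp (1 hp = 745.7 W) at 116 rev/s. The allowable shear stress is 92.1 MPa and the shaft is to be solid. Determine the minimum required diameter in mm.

ω = 2π·116 = 728.8 rad/s, so T = P/ω = 79.8×745.7 / 728.8 = 81.64 N·m.
For a solid shaft τ_max = 16T/(πd³), so d = (16T/(π τ_allow))^(1/3) = (16·81.64/(π·9.21×10^7))^(1/3) = 0.01653 m.

16.5 mm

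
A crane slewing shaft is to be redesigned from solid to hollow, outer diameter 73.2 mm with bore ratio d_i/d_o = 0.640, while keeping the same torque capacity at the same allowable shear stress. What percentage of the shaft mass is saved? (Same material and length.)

Equal τ_max and T ⇒ the solid shaft needs d_s³ = d_o³(1−k⁴), so d_s = 73.2·(1−0.640⁴)^(1/3) = 68.85 mm.
Area ratio A_h/A_s = d_o²(1−k²)/d_s² = (1−k²)/(1−k⁴)^(2/3) = 0.6673.
Mass saving = 1 − 0.6673 = 33.3 %.

33.3 %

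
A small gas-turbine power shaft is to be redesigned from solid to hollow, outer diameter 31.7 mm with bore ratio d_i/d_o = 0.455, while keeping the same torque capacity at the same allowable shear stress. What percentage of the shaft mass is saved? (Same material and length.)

18.4 %

Equal τ_max and T ⇒ the solid shaft needs d_s³ = d_o³(1−k⁴), so d_s = 31.7·(1−0.455⁴)^(1/3) = 31.24 mm.
Area ratio A_h/A_s = d_o²(1−k²)/d_s² = (1−k²)/(1−k⁴)^(2/3) = 0.8165.
Mass saving = 1 − 0.8165 = 18.4 %.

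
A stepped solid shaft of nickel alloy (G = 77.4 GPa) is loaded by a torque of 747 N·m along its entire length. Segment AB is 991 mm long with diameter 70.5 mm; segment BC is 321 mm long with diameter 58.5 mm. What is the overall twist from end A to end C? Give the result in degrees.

J_AB = π(0.0705)⁴/32 = 2.43×10^-6 m⁴; J_BC = π(0.0585)⁴/32 = 1.15×10^-6 m⁴.
θ = (T/G)·Σ L_i/J_i = (747.0/77.4×10⁹)·(0.991/2.43×10^-6 + 0.321/1.15×10^-6) = 6.638×10^-3 rad.

0.380°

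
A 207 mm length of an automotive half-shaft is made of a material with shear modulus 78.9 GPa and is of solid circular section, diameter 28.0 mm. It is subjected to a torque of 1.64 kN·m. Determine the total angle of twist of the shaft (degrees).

4.09°

J = πd⁴/32 = π(0.0280)⁴/32 = 6.034×10^-8 m⁴.
θ = T·L/(G·J) = 1640 × 0.207 / (78.9×10⁹ × 6.034×10^-8) = 0.07130 rad.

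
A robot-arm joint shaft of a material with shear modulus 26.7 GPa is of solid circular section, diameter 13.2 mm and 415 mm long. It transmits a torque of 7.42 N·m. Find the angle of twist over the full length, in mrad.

38.7 mrad

J = πd⁴/32 = π(0.0132)⁴/32 = 2.981×10^-9 m⁴.
θ = T·L/(G·J) = 7.420 × 0.415 / (26.7×10⁹ × 2.981×10^-9) = 0.03869 rad.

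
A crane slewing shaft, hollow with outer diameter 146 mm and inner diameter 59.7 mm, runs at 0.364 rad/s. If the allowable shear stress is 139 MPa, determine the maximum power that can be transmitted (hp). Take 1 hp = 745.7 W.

40.3 hp

J = π(d_o⁴ − d_i⁴)/32 = π(0.146⁴ − 0.0597⁴)/32 = 4.336×10^-5 m⁴.
T_max = τ_allow·J/r = 1.39×10^8 × 4.336×10^-5 / 0.0730 = 82560 N·m.
ω = 0.364 rad/s, so P_max = T_max·ω = 3.005×10^4 W.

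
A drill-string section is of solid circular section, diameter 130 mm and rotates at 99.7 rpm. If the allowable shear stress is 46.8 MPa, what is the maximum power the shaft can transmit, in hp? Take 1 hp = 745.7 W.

J = πd⁴/32 = π(0.130)⁴/32 = 2.804×10^-5 m⁴.
T_max = τ_allow·J/r = 4.68×10^7 × 2.804×10^-5 / 0.0650 = 20190 N·m.
ω = 2π·99.7/60 = 10.44 rad/s, so P_max = T_max·ω = 2.108×10^5 W.

283 hp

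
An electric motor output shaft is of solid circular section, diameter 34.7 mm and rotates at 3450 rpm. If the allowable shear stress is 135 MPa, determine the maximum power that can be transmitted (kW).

400 kW

J = πd⁴/32 = π(0.0347)⁴/32 = 1.423×10^-7 m⁴.
T_max = τ_allow·J/r = 1.35×10^8 × 1.423×10^-7 / 0.0174 = 1108 N·m.
ω = 2π·3450/60 = 361.3 rad/s, so P_max = T_max·ω = 4.001×10^5 W.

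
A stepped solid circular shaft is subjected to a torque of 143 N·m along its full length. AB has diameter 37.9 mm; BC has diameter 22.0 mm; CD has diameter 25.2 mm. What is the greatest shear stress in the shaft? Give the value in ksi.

Under the same torque, τ_max = 16T/(πd³) is largest where d is smallest — segment BC (d = 22.0 mm).
τ_max = 16·143.0/(π·(0.0220)³) = 6.840×10^7 Pa.

9.92 ksi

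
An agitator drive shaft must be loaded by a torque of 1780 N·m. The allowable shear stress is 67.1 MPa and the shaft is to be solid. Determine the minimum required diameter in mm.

51.3 mm

For a solid shaft τ_max = 16T/(πd³), so d = (16T/(π τ_allow))^(1/3) = (16·1780/(π·6.71×10^7))^(1/3) = 0.05131 m.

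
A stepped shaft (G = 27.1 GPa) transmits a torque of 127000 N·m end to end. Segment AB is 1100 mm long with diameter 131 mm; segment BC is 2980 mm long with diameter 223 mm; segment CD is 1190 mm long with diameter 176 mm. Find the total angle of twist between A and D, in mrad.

J_AB = π(0.131)⁴/32 = 2.89×10^-5 m⁴; J_BC = π(0.223)⁴/32 = 2.43×10^-4 m⁴; J_CD = π(0.176)⁴/32 = 9.42×10^-5 m⁴.
θ = (T/G)·Σ L_i/J_i = (127000/27.1×10⁹)·(1.10/2.89×10^-5 + 2.98/2.43×10^-4 + 1.19/9.42×10^-5) = 0.2950 rad.

295 mrad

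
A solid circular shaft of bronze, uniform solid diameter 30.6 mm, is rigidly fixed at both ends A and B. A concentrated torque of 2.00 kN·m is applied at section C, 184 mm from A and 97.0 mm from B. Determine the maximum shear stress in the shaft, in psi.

With uniform GJ and both ends fixed, compatibility θ_AC = θ_CB gives T_A·a = T_B·b, together with T_A + T_B = T₀.
T_A = T₀·b/(a+b) = 2000·97.0/281.0 = 690.4 N·m; T_B = 1310 N·m.
τ in each portion: τ_AC = 1.23×10^8 Pa, τ_CB = 2.33×10^8 Pa; maximum is in CB.
τ_max = T_CB·r/J = 1310·0.0153/8.61×10^-8 = 2.328×10^8 Pa.

33800 psi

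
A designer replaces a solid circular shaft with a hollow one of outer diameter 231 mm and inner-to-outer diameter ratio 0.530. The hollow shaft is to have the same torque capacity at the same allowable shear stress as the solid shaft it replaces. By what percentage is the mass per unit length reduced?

Equal τ_max and T ⇒ the solid shaft needs d_s³ = d_o³(1−k⁴), so d_s = 231·(1−0.530⁴)^(1/3) = 224.8 mm.
Area ratio A_h/A_s = d_o²(1−k²)/d_s² = (1−k²)/(1−k⁴)^(2/3) = 0.7596.
Mass saving = 1 − 0.7596 = 24.0 %.

24.0 %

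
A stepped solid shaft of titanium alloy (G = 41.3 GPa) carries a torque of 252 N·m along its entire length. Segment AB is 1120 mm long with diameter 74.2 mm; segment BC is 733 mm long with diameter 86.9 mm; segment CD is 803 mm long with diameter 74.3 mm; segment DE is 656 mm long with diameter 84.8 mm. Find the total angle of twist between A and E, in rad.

J_AB = π(0.0742)⁴/32 = 2.98×10^-6 m⁴; J_BC = π(0.0869)⁴/32 = 5.60×10^-6 m⁴; J_CD = π(0.0743)⁴/32 = 2.99×10^-6 m⁴; J_DE = π(0.0848)⁴/32 = 5.08×10^-6 m⁴.
θ = (T/G)·Σ L_i/J_i = (252.0/41.3×10⁹)·(1.12/2.98×10^-6 + 0.733/5.60×10^-6 + 0.803/2.99×10^-6 + 0.656/5.08×10^-6) = 5.521×10^-3 rad.

0.00552 rad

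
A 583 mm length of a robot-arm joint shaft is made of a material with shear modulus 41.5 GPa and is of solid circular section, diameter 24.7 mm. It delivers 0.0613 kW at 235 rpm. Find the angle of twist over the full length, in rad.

ω = 2π·235/60 = 24.61 rad/s, so T = P/ω = 0.0613×10³ / 24.61 = 2.491 N·m.
J = πd⁴/32 = π(0.0247)⁴/32 = 3.654×10^-8 m⁴.
θ = T·L/(G·J) = 2.491 × 0.583 / (41.5×10⁹ × 3.654×10^-8) = 9.576×10^-4 rad.

9.58e-4 rad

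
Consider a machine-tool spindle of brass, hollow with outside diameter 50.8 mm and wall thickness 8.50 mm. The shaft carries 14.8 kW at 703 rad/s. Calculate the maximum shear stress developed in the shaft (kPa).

1020 kPa

ω = 703 rad/s, so T = P/ω = 14.8×10³ / 703.0 = 21.05 N·m.
J = π(d_o⁴ − d_i⁴)/32 = π(0.0508⁴ − 0.0338⁴)/32 = 5.257×10^-7 m⁴.
τ_max = T·r/J = 21.05 × 0.0254 / 5.257×10^-7 = 1.017×10^6 Pa.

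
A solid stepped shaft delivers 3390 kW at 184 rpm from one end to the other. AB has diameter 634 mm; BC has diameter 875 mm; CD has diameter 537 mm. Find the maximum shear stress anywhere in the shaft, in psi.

839 psi

ω = 2π·184/60 = 19.27 rad/s, so T = P/ω = 3390×10³ / 19.27 = 175900 N·m.
Under the same torque, τ_max = 16T/(πd³) is largest where d is smallest — segment CD (d = 537 mm).
τ_max = 16·175900/(π·(0.537)³) = 5.786×10^6 Pa.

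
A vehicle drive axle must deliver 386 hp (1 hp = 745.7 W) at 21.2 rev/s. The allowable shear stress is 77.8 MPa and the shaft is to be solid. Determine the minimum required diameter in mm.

ω = 2π·21.2 = 133.2 rad/s, so T = P/ω = 386×745.7 / 133.2 = 2161 N·m.
For a solid shaft τ_max = 16T/(πd³), so d = (16T/(π τ_allow))^(1/3) = (16·2161/(π·7.78×10^7))^(1/3) = 0.05210 m.

52.1 mm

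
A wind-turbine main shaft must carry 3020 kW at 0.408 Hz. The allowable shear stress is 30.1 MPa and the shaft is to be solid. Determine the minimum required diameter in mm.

584 mm

ω = 2π·0.408 = 2.564 rad/s, so T = P/ω = 3020×10³ / 2.564 = 1.178e6 N·m.
For a solid shaft τ_max = 16T/(πd³), so d = (16T/(π τ_allow))^(1/3) = (16·1.178e6/(π·3.01×10^7))^(1/3) = 0.5841 m.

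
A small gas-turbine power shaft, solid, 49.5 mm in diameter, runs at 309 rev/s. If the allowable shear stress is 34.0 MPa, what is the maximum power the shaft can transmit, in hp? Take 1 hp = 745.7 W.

2110 hp

J = πd⁴/32 = π(0.0495)⁴/32 = 5.894×10^-7 m⁴.
T_max = τ_allow·J/r = 3.40×10^7 × 5.894×10^-7 / 0.0248 = 809.7 N·m.
ω = 2π·309 = 1942 rad/s, so P_max = T_max·ω = 1.572×10^6 W.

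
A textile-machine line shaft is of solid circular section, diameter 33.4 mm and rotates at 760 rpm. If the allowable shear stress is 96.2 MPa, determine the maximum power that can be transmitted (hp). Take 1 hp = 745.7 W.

75.1 hp

J = πd⁴/32 = π(0.0334)⁴/32 = 1.222×10^-7 m⁴.
T_max = τ_allow·J/r = 9.62×10^7 × 1.222×10^-7 / 0.0167 = 703.8 N·m.
ω = 2π·760/60 = 79.59 rad/s, so P_max = T_max·ω = 5.601×10^4 W.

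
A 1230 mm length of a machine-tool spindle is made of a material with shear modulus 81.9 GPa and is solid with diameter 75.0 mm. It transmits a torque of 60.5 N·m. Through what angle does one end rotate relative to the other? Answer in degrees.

0.0168°

J = πd⁴/32 = π(0.0750)⁴/32 = 3.106×10^-6 m⁴.
θ = T·L/(G·J) = 60.50 × 1.23 / (81.9×10⁹ × 3.106×10^-6) = 2.925×10^-4 rad.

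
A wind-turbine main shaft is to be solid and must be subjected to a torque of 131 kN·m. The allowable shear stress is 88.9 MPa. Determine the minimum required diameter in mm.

For a solid shaft τ_max = 16T/(πd³), so d = (16T/(π τ_allow))^(1/3) = (16·131000/(π·8.89×10^7))^(1/3) = 0.1958 m.

196 mm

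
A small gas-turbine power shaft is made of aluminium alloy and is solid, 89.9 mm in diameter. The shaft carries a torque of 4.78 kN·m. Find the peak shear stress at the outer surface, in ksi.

J = πd⁴/32 = π(0.0899)⁴/32 = 6.413×10^-6 m⁴.
τ_max = T·r/J = 4780 × 0.0450 / 6.413×10^-6 = 3.351×10^7 Pa.

4.86 ksi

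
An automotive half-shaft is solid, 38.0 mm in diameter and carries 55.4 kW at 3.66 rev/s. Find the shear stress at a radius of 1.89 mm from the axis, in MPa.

22.2 MPa

ω = 2π·3.66 = 23.00 rad/s, so T = P/ω = 55.4×10³ / 23.00 = 2409 N·m.
J = πd⁴/32 = π(0.0380)⁴/32 = 2.047×10^-7 m⁴.
Shear stress varies linearly with radius: τ = T·r/J = 2409 × 0.00189 / 2.047×10^-7 = 2.224×10^7 Pa.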